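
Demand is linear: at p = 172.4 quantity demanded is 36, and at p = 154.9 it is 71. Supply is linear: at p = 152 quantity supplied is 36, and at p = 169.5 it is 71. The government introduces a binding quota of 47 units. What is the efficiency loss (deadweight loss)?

Demand slope = (154.9 − 172.4)/(71 − 36) = −0.5, so p = 190.4 − 0.5q.
Supply slope = (169.5 − 152)/(71 − 36) = 0.5, so p = 134 + 0.5q.
Competitive equilibrium: 190.4 − 0.5q = 134 + 0.5q → q* = 56.4, p* = 162.2.
At q = 47: demand price = 190.4 − 0.5·47 = 166.9; supply price = 134 + 0.5·47 = 157.5.
Δq = 56.4 − 47 = 9.4; wedge = 166.9 − 157.5 = 9.4.
The triangle = ½ × 9.4 × 9.4 = 44.18.

44.18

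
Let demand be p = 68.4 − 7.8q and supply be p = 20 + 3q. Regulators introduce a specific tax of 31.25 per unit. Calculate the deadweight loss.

Competitive equilibrium: 68.4 − 7.8q = 20 + 3q → q* = 4.4815, p* = 33.4444.
With the tax, the buyer price exceeds the seller price by 31.25: (68.4 − 7.8q) − (20 + 3q) = 31.25 → q' = 1.588.
Δq = 4.4815 − 1.588 = 2.8935; the wedge equals the tax, 31.25.
Deadweight loss = ½ × 2.8935 × 31.25 = 45.21.

45.21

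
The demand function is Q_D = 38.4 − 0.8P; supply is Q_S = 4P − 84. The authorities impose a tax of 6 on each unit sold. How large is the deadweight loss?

In inverse form: demand P = 48 − 1.25Q, supply P = 21 + 0.25Q.
Competitive equilibrium: 48 − 1.25Q = 21 + 0.25Q → Q* = 18, P* = 25.5.
With the tax, the buyer price exceeds the seller price by 6: (48 − 1.25Q) − (21 + 0.25Q) = 6 → Q' = 14.
ΔQ = 18 − 14 = 4; the wedge equals the tax, 6.
Deadweight loss = ½ × 4 × 6 = 12.

12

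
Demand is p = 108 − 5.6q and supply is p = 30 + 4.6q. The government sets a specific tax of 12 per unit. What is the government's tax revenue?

77.65

Competitive equilibrium: 108 − 5.6q = 30 + 4.6q → q* = 7.6471, p* = 65.1765.
With the tax, the buyer price exceeds the seller price by 12: (108 − 5.6q) − (30 + 4.6q) = 12 → q' = 6.4706.
Tax revenue = 12 × 6.4706 = 77.65.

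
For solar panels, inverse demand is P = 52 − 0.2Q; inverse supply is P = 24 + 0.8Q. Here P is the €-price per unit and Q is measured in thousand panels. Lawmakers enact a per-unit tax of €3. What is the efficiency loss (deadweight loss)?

€4.50 thousand

Competitive equilibrium: 52 − 0.2Q = 24 + 0.8Q → Q* = 28, P* = 46.4.
With the tax, the buyer price exceeds the seller price by 3: (52 − 0.2Q) − (24 + 0.8Q) = 3 → Q' = 25.
ΔQ = 28 − 25 = 3; the wedge equals the tax, 3.
Welfare loss = ½ × 3 × 3 = €4.50 thousand.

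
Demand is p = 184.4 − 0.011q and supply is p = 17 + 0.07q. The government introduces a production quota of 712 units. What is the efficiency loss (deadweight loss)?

74322.432

Competitive equilibrium: 184.4 − 0.011q = 17 + 0.07q → q* = 2066.66667, p* = 161.66667.
At q = 712: demand price = 184.4 − 0.011·712 = 176.568; supply price = 17 + 0.07·712 = 66.84.
Δq = 2066.66667 − 712 = 1354.66667; wedge = 176.568 − 66.84 = 109.728.
Welfare loss = ½ × 1354.66667 × 109.728 = 74322.432.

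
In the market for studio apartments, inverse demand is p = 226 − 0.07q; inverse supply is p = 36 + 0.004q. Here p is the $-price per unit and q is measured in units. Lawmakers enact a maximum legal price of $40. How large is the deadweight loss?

Competitive equilibrium: 226 − 0.07q = 36 + 0.004q → q* = 2567.5676, p* = 46.2703.
At the ceiling p = 40, quantity supplied = (40 − 36)/0.004 = 1000.
Willingness to pay at q' = 1000: 226 − 0.07·1000 = 156.
Δq = 2567.5676 − 1000 = 1567.5676; wedge = 156 − 40 = 116.
Deadweight loss = ½ × 1567.5676 × 116 = $90918.92.

$90918.92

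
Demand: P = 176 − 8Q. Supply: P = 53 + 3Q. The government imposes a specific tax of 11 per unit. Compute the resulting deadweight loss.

5.50

Competitive equilibrium: 176 − 8Q = 53 + 3Q → Q* = 11.1818, P* = 86.5455.
With the tax, the buyer price exceeds the seller price by 11: (176 − 8Q) − (53 + 3Q) = 11 → Q' = 10.1818.
ΔQ = 11.1818 − 10.1818 = 1; the wedge equals the tax, 11.
Deadweight loss = ½ × 1 × 11 = 5.50.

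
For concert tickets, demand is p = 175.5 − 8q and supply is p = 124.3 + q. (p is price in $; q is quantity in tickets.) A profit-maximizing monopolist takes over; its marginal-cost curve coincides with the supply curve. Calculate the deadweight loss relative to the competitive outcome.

Competitive equilibrium: 175.5 − 8q = 124.3 + q → q* = 5.6889, p* = 129.9889.
Marginal revenue: MR = 175.5 − 16q. Set MR = MC: 175.5 − 16q = 124.3 + q → q_m = 3.0118.
Price p_m = 175.5 − 8·3.0118 = 151.4056; MC(q_m) = 124.3 + 1·3.0118 = 127.3118.
Competitive q* = 5.6889, so Δq = 2.6771; wedge = 151.4056 − 127.3118 = 24.0938.
Welfare loss = ½ × 2.6771 × 24.0938 = $32.25.

$32.25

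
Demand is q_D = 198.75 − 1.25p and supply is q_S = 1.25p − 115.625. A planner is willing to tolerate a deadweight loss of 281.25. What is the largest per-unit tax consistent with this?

30

In inverse form: demand p = 159 − 0.8q, supply p = 92.5 + 0.8q.
Competitive equilibrium: 159 − 0.8q = 92.5 + 0.8q → q* = 41.5625, p* = 125.75.
A tax t gives Δq = t/1.6 and wedge t, so DWL = t²/3.2.
t²/3.2 = 281.25 → t² = 900 → t = 30.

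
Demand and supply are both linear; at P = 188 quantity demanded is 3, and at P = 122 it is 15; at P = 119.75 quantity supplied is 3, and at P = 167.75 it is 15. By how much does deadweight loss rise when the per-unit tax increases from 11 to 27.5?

Demand slope = (122 − 188)/(15 − 3) = −5.5, so P = 204.5 − 5.5Q.
Supply slope = (167.75 − 119.75)/(15 − 3) = 4, so P = 107.75 + 4Q.
Competitive equilibrium: 204.5 − 5.5Q = 107.75 + 4Q → Q* = 10.1842, P* = 148.4868.
For a per-unit tax t: ΔQ = t/9.5, so DWL = ½·t·(t/9.5) = t²/19.
At t = 11: DWL = 6.3684. At t = 27.5: DWL = 39.8026.
Increase = 39.8026 − 6.3684 = 33.43.

33.43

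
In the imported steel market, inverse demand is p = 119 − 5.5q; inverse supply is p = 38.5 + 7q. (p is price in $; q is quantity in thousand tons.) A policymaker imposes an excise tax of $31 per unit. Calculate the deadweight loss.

$38.44 thousand

Competitive equilibrium: 119 − 5.5q = 38.5 + 7q → q* = 6.44, p* = 83.58.
With the tax, the buyer price exceeds the seller price by 31: (119 − 5.5q) − (38.5 + 7q) = 31 → q' = 3.96.
Δq = 6.44 − 3.96 = 2.48; the wedge equals the tax, 31.
Deadweight loss = ½ × 2.48 × 31 = $38.44 thousand.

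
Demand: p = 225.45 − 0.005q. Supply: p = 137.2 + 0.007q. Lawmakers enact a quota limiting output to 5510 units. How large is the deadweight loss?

20405.70

Competitive equilibrium: 225.45 − 0.005q = 137.2 + 0.007q → q* = 7354.1667, p* = 188.6792.
At q = 5510: demand price = 225.45 − 0.005·5510 = 197.9; supply price = 137.2 + 0.007·5510 = 175.77.
Δq = 7354.1667 − 5510 = 1844.1667; wedge = 197.9 − 175.77 = 22.13.
Welfare loss = ½ × 1844.1667 × 22.13 = 20405.70.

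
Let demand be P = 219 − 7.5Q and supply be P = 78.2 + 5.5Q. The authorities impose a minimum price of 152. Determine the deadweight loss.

23.40

Competitive equilibrium: 219 − 7.5Q = 78.2 + 5.5Q → Q* = 10.8308, P* = 137.7692.
At the floor P = 152, quantity demanded = (219 − 152)/7.5 = 8.9333.
Sellers' marginal cost at Q' = 8.9333: 78.2 + 5.5·8.9333 = 127.3332.
ΔQ = 10.8308 − 8.9333 = 1.8975; wedge = 152 − 127.3332 = 24.6668.
The triangle = ½ × 1.8975 × 24.6668 = 23.40.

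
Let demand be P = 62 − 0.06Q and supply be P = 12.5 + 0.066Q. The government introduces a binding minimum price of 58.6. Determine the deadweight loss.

Competitive equilibrium: 62 − 0.06Q = 12.5 + 0.066Q → Q* = 392.8571, P* = 38.4286.
At the floor P = 58.6, quantity demanded = (62 − 58.6)/0.06 = 56.6667.
Sellers' marginal cost at Q' = 56.6667: 12.5 + 0.066·56.6667 = 16.24.
ΔQ = 392.8571 − 56.6667 = 336.1904; wedge = 58.6 − 16.24 = 42.36.
DWL = ½ × 336.1904 × 42.36 = 7120.51.

7120.51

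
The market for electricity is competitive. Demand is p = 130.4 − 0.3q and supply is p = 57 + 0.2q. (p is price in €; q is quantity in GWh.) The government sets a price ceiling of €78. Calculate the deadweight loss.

€436.81

Competitive equilibrium: 130.4 − 0.3q = 57 + 0.2q → q* = 146.8, p* = 86.36.
At the ceiling p = 78, quantity supplied = (78 − 57)/0.2 = 105.
Willingness to pay at q' = 105: 130.4 − 0.3·105 = 98.9.
Δq = 146.8 − 105 = 41.8; wedge = 98.9 − 78 = 20.9.
The triangle = ½ × 41.8 × 20.9 = €436.81.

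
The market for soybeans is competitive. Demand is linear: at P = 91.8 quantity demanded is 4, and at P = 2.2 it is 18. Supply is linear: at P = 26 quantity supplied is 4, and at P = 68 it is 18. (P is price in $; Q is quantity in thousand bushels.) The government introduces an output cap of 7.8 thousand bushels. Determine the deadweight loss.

$48.128 thousand

Demand slope = (2.2 − 91.8)/(18 − 4) = −6.4, so P = 117.4 − 6.4Q.
Supply slope = (68 − 26)/(18 − 4) = 3, so P = 14 + 3Q.
Competitive equilibrium: 117.4 − 6.4Q = 14 + 3Q → Q* = 11, P* = 47.
At Q = 7.8: demand price = 117.4 − 6.4·7.8 = 67.48; supply price = 14 + 3·7.8 = 37.4.
ΔQ = 11 − 7.8 = 3.2; wedge = 67.48 − 37.4 = 30.08.
Deadweight loss = ½ × 3.2 × 30.08 = $48.128 thousand.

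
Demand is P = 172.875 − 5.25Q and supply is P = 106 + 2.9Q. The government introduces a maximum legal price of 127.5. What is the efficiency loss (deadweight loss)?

2.55

Competitive equilibrium: 172.875 − 5.25Q = 106 + 2.9Q → Q* = 8.2055, P* = 129.796.
At the ceiling P = 127.5, quantity supplied = (127.5 − 106)/2.9 = 7.4138.
Willingness to pay at Q' = 7.4138: 172.875 − 5.25·7.4138 = 133.9526.
ΔQ = 8.2055 − 7.4138 = 0.7917; wedge = 133.9526 − 127.5 = 6.4526.
Welfare loss = ½ × 0.7917 × 6.4526 = 2.55.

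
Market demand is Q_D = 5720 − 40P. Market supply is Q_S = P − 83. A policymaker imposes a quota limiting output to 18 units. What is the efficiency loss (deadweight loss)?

842.15

In inverse form: demand P = 143 − 0.025Q, supply P = 83 + Q.
Competitive equilibrium: 143 − 0.025Q = 83 + Q → Q* = 58.5366, P* = 141.5366.
At Q = 18: demand price = 143 − 0.025·18 = 142.55; supply price = 83 + 1·18 = 101.
ΔQ = 58.5366 − 18 = 40.5366; wedge = 142.55 − 101 = 41.55.
DWL = ½ × 40.5366 × 41.55 = 842.15.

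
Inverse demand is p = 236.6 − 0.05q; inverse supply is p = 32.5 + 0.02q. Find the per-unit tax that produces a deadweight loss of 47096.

Competitive equilibrium: 236.6 − 0.05q = 32.5 + 0.02q → q* = 2915.7143, p* = 90.8143.
A tax t gives Δq = t/0.07 and wedge t, so DWL = t²/0.14.
t²/0.14 = 47096 → t² = 6593.44 → t = 81.2.

81.2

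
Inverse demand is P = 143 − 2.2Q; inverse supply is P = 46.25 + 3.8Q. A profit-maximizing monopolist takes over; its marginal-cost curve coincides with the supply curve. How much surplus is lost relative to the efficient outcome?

Competitive equilibrium: 143 − 2.2Q = 46.25 + 3.8Q → Q* = 16.125, P* = 107.525.
Marginal revenue: MR = 143 − 4.4Q. Set MR = MC: 143 − 4.4Q = 46.25 + 3.8Q → Q_m = 11.7988.
Price P_m = 143 − 2.2·11.7988 = 117.0426; MC(Q_m) = 46.25 + 3.8·11.7988 = 91.0854.
Competitive Q* = 16.125, so ΔQ = 4.3262; wedge = 117.0426 − 91.0854 = 25.9572.
Deadweight loss = ½ × 4.3262 × 25.9572 = 56.15.

56.15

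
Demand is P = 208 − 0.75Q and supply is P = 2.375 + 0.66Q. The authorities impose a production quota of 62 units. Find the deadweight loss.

Competitive equilibrium: 208 − 0.75Q = 2.375 + 0.66Q → Q* = 145.8333, P* = 98.625.
At Q = 62: demand price = 208 − 0.75·62 = 161.5; supply price = 2.375 + 0.66·62 = 43.295.
ΔQ = 145.8333 − 62 = 83.8333; wedge = 161.5 − 43.295 = 118.205.
Deadweight loss = ½ × 83.8333 × 118.205 = 4954.76.

4954.76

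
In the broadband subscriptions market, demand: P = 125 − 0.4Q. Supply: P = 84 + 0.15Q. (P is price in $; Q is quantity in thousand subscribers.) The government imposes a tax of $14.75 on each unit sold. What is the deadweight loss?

$197.78 thousand

Competitive equilibrium: 125 − 0.4Q = 84 + 0.15Q → Q* = 74.5455, P* = 95.1818.
With the tax, the buyer price exceeds the seller price by 14.75: (125 − 0.4Q) − (84 + 0.15Q) = 14.75 → Q' = 47.7273.
ΔQ = 74.5455 − 47.7273 = 26.8182; the wedge equals the tax, 14.75.
Welfare loss = ½ × 26.8182 × 14.75 = $197.78 thousand.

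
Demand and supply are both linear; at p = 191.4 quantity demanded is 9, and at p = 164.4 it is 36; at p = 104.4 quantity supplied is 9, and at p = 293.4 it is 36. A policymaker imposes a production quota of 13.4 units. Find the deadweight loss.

Demand slope = (164.4 − 191.4)/(36 − 9) = −1, so p = 200.4 − q.
Supply slope = (293.4 − 104.4)/(36 − 9) = 7, so p = 41.4 + 7q.
Competitive equilibrium: 200.4 − q = 41.4 + 7q → q* = 19.875, p* = 180.525.
At q = 13.4: demand price = 200.4 − 1·13.4 = 187; supply price = 41.4 + 7·13.4 = 135.2.
Δq = 19.875 − 13.4 = 6.475; wedge = 187 − 135.2 = 51.8.
The triangle = ½ × 6.475 × 51.8 = 167.70.

167.70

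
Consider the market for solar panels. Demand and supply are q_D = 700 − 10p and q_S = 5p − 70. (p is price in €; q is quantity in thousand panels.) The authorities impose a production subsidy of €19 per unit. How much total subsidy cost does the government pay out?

In inverse form: demand p = 70 − 0.1q, supply p = 14 + 0.2q.
Competitive equilibrium: 70 − 0.1q = 14 + 0.2q → q* = 186.6667, p* = 51.3333.
The subsidy lowers effective supply by 19: p = 0.2q − 5.
New quantity: 70 − 0.1q = 0.2q − 5 → q' = 250.
Total subsidy cost = 19 × 250 = €4750 thousand.

€4750 thousand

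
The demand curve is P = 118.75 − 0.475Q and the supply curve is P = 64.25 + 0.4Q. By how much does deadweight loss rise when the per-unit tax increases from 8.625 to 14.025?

Competitive equilibrium: 118.75 − 0.475Q = 64.25 + 0.4Q → Q* = 62.2857, P* = 89.1643.
For a per-unit tax t: ΔQ = t/0.875, so DWL = ½·t·(t/0.875) = t²/1.75.
At t = 8.625: DWL = 42.509. At t = 14.025: DWL = 112.4.
Increase = 112.4 − 42.509 = 69.89.

69.89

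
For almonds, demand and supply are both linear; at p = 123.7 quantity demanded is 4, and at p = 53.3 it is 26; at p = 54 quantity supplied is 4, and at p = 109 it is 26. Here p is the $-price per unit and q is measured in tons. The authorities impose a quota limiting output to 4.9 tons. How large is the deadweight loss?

$365.73

Demand slope = (53.3 − 123.7)/(26 − 4) = −3.2, so p = 136.5 − 3.2q.
Supply slope = (109 − 54)/(26 − 4) = 2.5, so p = 44 + 2.5q.
Competitive equilibrium: 136.5 − 3.2q = 44 + 2.5q → q* = 16.2281, p* = 84.5702.
At q = 4.9: demand price = 136.5 − 3.2·4.9 = 120.82; supply price = 44 + 2.5·4.9 = 56.25.
Δq = 16.2281 − 4.9 = 11.3281; wedge = 120.82 − 56.25 = 64.57.
Deadweight loss = ½ × 11.3281 × 64.57 = $365.73.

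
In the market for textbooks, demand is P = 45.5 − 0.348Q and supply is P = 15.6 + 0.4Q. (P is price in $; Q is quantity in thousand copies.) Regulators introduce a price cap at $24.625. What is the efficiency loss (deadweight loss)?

Competitive equilibrium: 45.5 − 0.348Q = 15.6 + 0.4Q → Q* = 39.9733, P* = 31.5893.
At the ceiling P = 24.625, quantity supplied = (24.625 − 15.6)/0.4 = 22.5625.
Willingness to pay at Q' = 22.5625: 45.5 − 0.348·22.5625 = 37.6483.
ΔQ = 39.9733 − 22.5625 = 17.4108; wedge = 37.6483 − 24.625 = 13.0233.
DWL = ½ × 17.4108 × 13.0233 = $113.37 thousand.

$113.37 thousand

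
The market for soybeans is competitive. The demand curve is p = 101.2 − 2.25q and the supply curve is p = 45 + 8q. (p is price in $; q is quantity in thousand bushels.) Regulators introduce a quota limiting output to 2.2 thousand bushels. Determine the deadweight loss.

$55.24 thousand

Competitive equilibrium: 101.2 − 2.25q = 45 + 8q → q* = 5.48293, p* = 88.86341.
At q = 2.2: demand price = 101.2 − 2.25·2.2 = 96.25; supply price = 45 + 8·2.2 = 62.6.
Δq = 5.48293 − 2.2 = 3.28293; wedge = 96.25 − 62.6 = 33.65.
Deadweight loss = ½ × 3.28293 × 33.65 = $55.24 thousand.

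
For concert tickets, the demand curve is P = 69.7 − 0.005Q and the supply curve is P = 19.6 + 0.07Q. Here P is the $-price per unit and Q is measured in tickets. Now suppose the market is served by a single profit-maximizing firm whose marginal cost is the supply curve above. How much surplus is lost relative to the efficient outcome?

Competitive equilibrium: 69.7 − 0.005Q = 19.6 + 0.07Q → Q* = 668, P* = 66.36.
Marginal revenue: MR = 69.7 − 0.01Q. Set MR = MC: 69.7 − 0.01Q = 19.6 + 0.07Q → Q_m = 626.25.
Price P_m = 69.7 − 0.005·626.25 = 66.56875; MC(Q_m) = 19.6 + 0.07·626.25 = 63.4375.
Competitive Q* = 668, so ΔQ = 41.75; wedge = 66.56875 − 63.4375 = 3.13125.
Welfare loss = ½ × 41.75 × 3.13125 = $65.36.

$65.36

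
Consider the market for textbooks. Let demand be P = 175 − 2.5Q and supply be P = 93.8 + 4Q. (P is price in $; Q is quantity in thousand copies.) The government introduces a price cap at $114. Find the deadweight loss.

$180.01 thousand

Competitive equilibrium: 175 − 2.5Q = 93.8 + 4Q → Q* = 12.4923, P* = 143.7692.
At the ceiling P = 114, quantity supplied = (114 − 93.8)/4 = 5.05.
Willingness to pay at Q' = 5.05: 175 − 2.5·5.05 = 162.375.
ΔQ = 12.4923 − 5.05 = 7.4423; wedge = 162.375 − 114 = 48.375.
The triangle = ½ × 7.4423 × 48.375 = $180.01 thousand.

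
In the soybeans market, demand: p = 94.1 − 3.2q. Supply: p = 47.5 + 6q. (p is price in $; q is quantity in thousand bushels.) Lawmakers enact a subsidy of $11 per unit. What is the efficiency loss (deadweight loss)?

Competitive equilibrium: 94.1 − 3.2q = 47.5 + 6q → q* = 5.0652, p* = 77.8913.
The subsidy lowers effective supply by 11: p = 36.5 + 6q.
New quantity: 94.1 − 3.2q = 36.5 + 6q → q' = 6.2609.
Overproduction Δq = 6.2609 − 5.0652 = 1.1957; wedge = subsidy = 11.
DWL = ½ × 1.1957 × 11 = $6.58 thousand.

$6.58 thousand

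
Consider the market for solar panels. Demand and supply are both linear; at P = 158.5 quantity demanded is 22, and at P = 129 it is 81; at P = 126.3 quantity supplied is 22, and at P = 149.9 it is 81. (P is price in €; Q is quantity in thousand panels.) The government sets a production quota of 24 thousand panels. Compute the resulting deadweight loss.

Demand slope = (129 − 158.5)/(81 − 22) = −0.5, so P = 169.5 − 0.5Q.
Supply slope = (149.9 − 126.3)/(81 − 22) = 0.4, so P = 117.5 + 0.4Q.
Competitive equilibrium: 169.5 − 0.5Q = 117.5 + 0.4Q → Q* = 57.7778, P* = 140.6111.
At Q = 24: demand price = 169.5 − 0.5·24 = 157.5; supply price = 117.5 + 0.4·24 = 127.1.
ΔQ = 57.7778 − 24 = 33.7778; wedge = 157.5 − 127.1 = 30.4.
DWL = ½ × 33.7778 × 30.4 = €513.42 thousand.

€513.42 thousand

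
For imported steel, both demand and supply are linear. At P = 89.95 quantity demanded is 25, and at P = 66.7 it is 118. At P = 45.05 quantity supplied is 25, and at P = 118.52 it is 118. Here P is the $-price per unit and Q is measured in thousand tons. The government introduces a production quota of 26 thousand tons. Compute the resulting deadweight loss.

$924.86 thousand

Demand slope = (66.7 − 89.95)/(118 − 25) = −0.25, so P = 96.2 − 0.25Q.
Supply slope = (118.52 − 45.05)/(118 − 25) = 0.79, so P = 25.3 + 0.79Q.
Competitive equilibrium: 96.2 − 0.25Q = 25.3 + 0.79Q → Q* = 68.1731, P* = 79.1567.
At Q = 26: demand price = 96.2 − 0.25·26 = 89.7; supply price = 25.3 + 0.79·26 = 45.84.
ΔQ = 68.1731 − 26 = 42.1731; wedge = 89.7 − 45.84 = 43.86.
DWL = ½ × 42.1731 × 43.86 = $924.86 thousand.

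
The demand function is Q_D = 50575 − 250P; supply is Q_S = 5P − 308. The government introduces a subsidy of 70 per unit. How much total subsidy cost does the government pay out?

72299.02

In inverse form: demand P = 202.3 − 0.004Q, supply P = 61.6 + 0.2Q.
Competitive equilibrium: 202.3 − 0.004Q = 61.6 + 0.2Q → Q* = 689.7059, P* = 199.5412.
The subsidy lowers effective supply by 70: P = 0.2Q − 8.4.
New quantity: 202.3 − 0.004Q = 0.2Q − 8.4 → Q' = 1032.8431.
Total subsidy cost = 70 × 1032.8431 = 72299.02.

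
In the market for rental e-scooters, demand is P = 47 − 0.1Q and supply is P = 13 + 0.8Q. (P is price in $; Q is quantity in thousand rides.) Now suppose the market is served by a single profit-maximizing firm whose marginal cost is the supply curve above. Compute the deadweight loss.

Competitive equilibrium: 47 − 0.1Q = 13 + 0.8Q → Q* = 37.7778, P* = 43.2222.
Marginal revenue: MR = 47 − 0.2Q. Set MR = MC: 47 − 0.2Q = 13 + 0.8Q → Q_m = 34.
Price P_m = 47 − 0.1·34 = 43.6; MC(Q_m) = 13 + 0.8·34 = 40.2.
Competitive Q* = 37.7778, so ΔQ = 3.7778; wedge = 43.6 − 40.2 = 3.4.
Deadweight loss = ½ × 3.7778 × 3.4 = $6.42 thousand.

$6.42 thousand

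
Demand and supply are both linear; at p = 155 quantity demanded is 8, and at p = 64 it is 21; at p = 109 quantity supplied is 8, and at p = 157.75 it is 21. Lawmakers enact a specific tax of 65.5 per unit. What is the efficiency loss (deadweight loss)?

199.55

Demand slope = (64 − 155)/(21 − 8) = −7, so p = 211 − 7q.
Supply slope = (157.75 − 109)/(21 − 8) = 3.75, so p = 79 + 3.75q.
Competitive equilibrium: 211 − 7q = 79 + 3.75q → q* = 12.2791, p* = 125.0465.
With the tax, the buyer price exceeds the seller price by 65.5: (211 − 7q) − (79 + 3.75q) = 65.5 → q' = 6.186.
Δq = 12.2791 − 6.186 = 6.0931; the wedge equals the tax, 65.5.
The triangle = ½ × 6.0931 × 65.5 = 199.55.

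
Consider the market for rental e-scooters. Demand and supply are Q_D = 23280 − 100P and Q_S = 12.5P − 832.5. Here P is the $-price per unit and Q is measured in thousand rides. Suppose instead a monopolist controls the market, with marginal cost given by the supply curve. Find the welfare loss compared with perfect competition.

$1534.58 thousand

In inverse form: demand P = 232.8 − 0.01Q, supply P = 66.6 + 0.08Q.
Competitive equilibrium: 232.8 − 0.01Q = 66.6 + 0.08Q → Q* = 1846.6667, P* = 214.3333.
Marginal revenue: MR = 232.8 − 0.02Q. Set MR = MC: 232.8 − 0.02Q = 66.6 + 0.08Q → Q_m = 1662.
Price P_m = 232.8 − 0.01·1662 = 216.18; MC(Q_m) = 66.6 + 0.08·1662 = 199.56.
Competitive Q* = 1846.6667, so ΔQ = 184.6667; wedge = 216.18 − 199.56 = 16.62.
DWL = ½ × 184.6667 × 16.62 = $1534.58 thousand.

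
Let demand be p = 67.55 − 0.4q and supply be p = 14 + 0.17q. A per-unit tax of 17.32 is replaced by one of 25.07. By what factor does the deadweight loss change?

2.095

Competitive equilibrium: 67.55 − 0.4q = 14 + 0.17q → q* = 93.9474, p* = 29.9711.
For a per-unit tax t: Δq = t/0.57, so DWL = ½·t·(t/0.57) = t²/1.14.
At t = 17.32: DWL = 263.142. At t = 25.07: DWL = 551.320.
Ratio = (25.07/17.32)² = 2.095.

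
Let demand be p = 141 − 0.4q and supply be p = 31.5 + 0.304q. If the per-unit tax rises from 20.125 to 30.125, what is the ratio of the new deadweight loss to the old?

Competitive equilibrium: 141 − 0.4q = 31.5 + 0.304q → q* = 155.5398, p* = 78.7841.
For a per-unit tax t: Δq = t/0.704, so DWL = ½·t·(t/0.704) = t²/1.408.
At t = 20.125: DWL = 287.653. At t = 30.125: DWL = 644.542.
Ratio = (30.125/20.125)² = 2.241.

2.241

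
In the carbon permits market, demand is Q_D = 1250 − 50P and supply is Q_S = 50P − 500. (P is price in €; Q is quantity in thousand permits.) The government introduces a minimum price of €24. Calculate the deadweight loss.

€2112.50 thousand

In inverse form: demand P = 25 − 0.02Q, supply P = 10 + 0.02Q.
Competitive equilibrium: 25 − 0.02Q = 10 + 0.02Q → Q* = 375, P* = 17.5.
At the floor P = 24, quantity demanded = (25 − 24)/0.02 = 50.
Sellers' marginal cost at Q' = 50: 10 + 0.02·50 = 11.
ΔQ = 375 − 50 = 325; wedge = 24 − 11 = 13.
Deadweight loss = ½ × 325 × 13 = €2112.50 thousand.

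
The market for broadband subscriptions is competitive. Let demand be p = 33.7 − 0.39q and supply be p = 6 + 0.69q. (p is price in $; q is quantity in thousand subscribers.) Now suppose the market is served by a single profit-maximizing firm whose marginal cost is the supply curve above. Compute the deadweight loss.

Competitive equilibrium: 33.7 − 0.39q = 6 + 0.69q → q* = 25.6481, p* = 23.6972.
Marginal revenue: MR = 33.7 − 0.78q. Set MR = MC: 33.7 − 0.78q = 6 + 0.69q → q_m = 18.8435.
Price p_m = 33.7 − 0.39·18.8435 = 26.351; MC(q_m) = 6 + 0.69·18.8435 = 19.002.
Competitive q* = 25.6481, so Δq = 6.8046; wedge = 26.351 − 19.002 = 7.349.
The triangle = ½ × 6.8046 × 7.349 = $25 thousand.

$25 thousand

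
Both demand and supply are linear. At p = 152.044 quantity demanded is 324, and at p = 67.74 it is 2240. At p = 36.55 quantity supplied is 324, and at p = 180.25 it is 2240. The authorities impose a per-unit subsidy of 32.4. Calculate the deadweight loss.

4410.76

Demand slope = (67.74 − 152.044)/(2240 − 324) = −0.044, so p = 166.3 − 0.044q.
Supply slope = (180.25 − 36.55)/(2240 − 324) = 0.075, so p = 12.25 + 0.075q.
Competitive equilibrium: 166.3 − 0.044q = 12.25 + 0.075q → q* = 1294.5378, p* = 109.3403.
The subsidy lowers effective supply by 32.4: p = 0.075q − 20.15.
New quantity: 166.3 − 0.044q = 0.075q − 20.15 → q' = 1566.8067.
Overproduction Δq = 1566.8067 − 1294.5378 = 272.2689; wedge = subsidy = 32.4.
DWL = ½ × 272.2689 × 32.4 = 4410.76.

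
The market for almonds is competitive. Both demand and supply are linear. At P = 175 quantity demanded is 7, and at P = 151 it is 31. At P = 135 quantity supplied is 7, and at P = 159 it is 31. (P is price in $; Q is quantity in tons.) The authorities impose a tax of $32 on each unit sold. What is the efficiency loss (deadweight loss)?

$256

Demand slope = (151 − 175)/(31 − 7) = −1, so P = 182 − Q.
Supply slope = (159 − 135)/(31 − 7) = 1, so P = 128 + Q.
Competitive equilibrium: 182 − Q = 128 + Q → Q* = 27, P* = 155.
With the tax, the buyer price exceeds the seller price by 32: (182 − Q) − (128 + Q) = 32 → Q' = 11.
ΔQ = 27 − 11 = 16; the wedge equals the tax, 32.
The triangle = ½ × 16 × 32 = $256.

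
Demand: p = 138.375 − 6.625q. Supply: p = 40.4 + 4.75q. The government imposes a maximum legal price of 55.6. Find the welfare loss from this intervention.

Competitive equilibrium: 138.375 − 6.625q = 40.4 + 4.75q → q* = 8.6132, p* = 81.3126.
At the ceiling p = 55.6, quantity supplied = (55.6 − 40.4)/4.75 = 3.2.
Willingness to pay at q' = 3.2: 138.375 − 6.625·3.2 = 117.175.
Δq = 8.6132 − 3.2 = 5.4132; wedge = 117.175 − 55.6 = 61.575.
Deadweight loss = ½ × 5.4132 × 61.575 = 166.66.

166.66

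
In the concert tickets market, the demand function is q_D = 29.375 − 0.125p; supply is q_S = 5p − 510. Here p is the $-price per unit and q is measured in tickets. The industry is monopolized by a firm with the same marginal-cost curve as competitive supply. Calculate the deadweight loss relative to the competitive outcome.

In inverse form: demand p = 235 − 8q, supply p = 102 + 0.2q.
Competitive equilibrium: 235 − 8q = 102 + 0.2q → q* = 16.2195, p* = 105.2439.
Marginal revenue: MR = 235 − 16q. Set MR = MC: 235 − 16q = 102 + 0.2q → q_m = 8.2099.
Price p_m = 235 − 8·8.2099 = 169.3208; MC(q_m) = 102 + 0.2·8.2099 = 103.642.
Competitive q* = 16.2195, so Δq = 8.0096; wedge = 169.3208 − 103.642 = 65.6788.
The triangle = ½ × 8.0096 × 65.6788 = $263.03.

$263.03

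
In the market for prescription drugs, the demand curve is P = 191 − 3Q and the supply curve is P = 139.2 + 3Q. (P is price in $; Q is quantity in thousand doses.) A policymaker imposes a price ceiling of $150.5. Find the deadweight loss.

Competitive equilibrium: 191 − 3Q = 139.2 + 3Q → Q* = 8.6333, P* = 165.1.
At the ceiling P = 150.5, quantity supplied = (150.5 − 139.2)/3 = 3.7667.
Willingness to pay at Q' = 3.7667: 191 − 3·3.7667 = 179.6999.
ΔQ = 8.6333 − 3.7667 = 4.8666; wedge = 179.6999 − 150.5 = 29.1999.
Welfare loss = ½ × 4.8666 × 29.1999 = $71.05 thousand.

$71.05 thousand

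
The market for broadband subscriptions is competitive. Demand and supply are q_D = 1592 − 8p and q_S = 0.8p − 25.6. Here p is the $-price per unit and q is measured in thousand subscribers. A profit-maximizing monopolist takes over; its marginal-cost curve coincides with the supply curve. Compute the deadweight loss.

In inverse form: demand p = 199 − 0.125q, supply p = 32 + 1.25q.
Competitive equilibrium: 199 − 0.125q = 32 + 1.25q → q* = 121.4545, p* = 183.8182.
Marginal revenue: MR = 199 − 0.25q. Set MR = MC: 199 − 0.25q = 32 + 1.25q → q_m = 111.3333.
Price p_m = 199 − 0.125·111.3333 = 185.0833; MC(q_m) = 32 + 1.25·111.3333 = 171.1666.
Competitive q* = 121.4545, so Δq = 10.1212; wedge = 185.0833 − 171.1666 = 13.9167.
Welfare loss = ½ × 10.1212 × 13.9167 = $70.43 thousand.

$70.43 thousand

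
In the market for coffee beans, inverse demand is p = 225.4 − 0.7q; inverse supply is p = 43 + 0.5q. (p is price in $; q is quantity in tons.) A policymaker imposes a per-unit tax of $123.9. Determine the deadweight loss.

$6396.34

Competitive equilibrium: 225.4 − 0.7q = 43 + 0.5q → q* = 152, p* = 119.
With the tax, the buyer price exceeds the seller price by 123.9: (225.4 − 0.7q) − (43 + 0.5q) = 123.9 → q' = 48.75.
Δq = 152 − 48.75 = 103.25; the wedge equals the tax, 123.9.
The triangle = ½ × 103.25 × 123.9 = $6396.34.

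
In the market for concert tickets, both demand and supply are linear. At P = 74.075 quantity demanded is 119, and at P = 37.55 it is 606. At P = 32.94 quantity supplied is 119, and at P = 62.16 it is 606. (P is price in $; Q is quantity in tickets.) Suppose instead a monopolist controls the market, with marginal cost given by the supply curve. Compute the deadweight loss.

Demand slope = (37.55 − 74.075)/(606 − 119) = −0.075, so P = 83 − 0.075Q.
Supply slope = (62.16 − 32.94)/(606 − 119) = 0.06, so P = 25.8 + 0.06Q.
Competitive equilibrium: 83 − 0.075Q = 25.8 + 0.06Q → Q* = 423.7037, P* = 51.2222.
Marginal revenue: MR = 83 − 0.15Q. Set MR = MC: 83 − 0.15Q = 25.8 + 0.06Q → Q_m = 272.381.
Price P_m = 83 − 0.075·272.381 = 62.5714; MC(Q_m) = 25.8 + 0.06·272.381 = 42.1429.
Competitive Q* = 423.7037, so ΔQ = 151.3227; wedge = 62.5714 − 42.1429 = 20.4285.
Deadweight loss = ½ × 151.3227 × 20.4285 = $1545.65.

$1545.65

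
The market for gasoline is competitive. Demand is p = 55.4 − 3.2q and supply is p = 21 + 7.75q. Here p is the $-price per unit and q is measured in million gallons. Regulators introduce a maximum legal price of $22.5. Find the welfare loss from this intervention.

$47.58 million

Competitive equilibrium: 55.4 − 3.2q = 21 + 7.75q → q* = 3.1416, p* = 45.347.
At the ceiling p = 22.5, quantity supplied = (22.5 − 21)/7.75 = 0.1935.
Willingness to pay at q' = 0.1935: 55.4 − 3.2·0.1935 = 54.7808.
Δq = 3.1416 − 0.1935 = 2.9481; wedge = 54.7808 − 22.5 = 32.2808.
DWL = ½ × 2.9481 × 32.2808 = $47.58 million.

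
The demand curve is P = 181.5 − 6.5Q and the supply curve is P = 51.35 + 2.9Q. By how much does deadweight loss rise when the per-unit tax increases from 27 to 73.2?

Competitive equilibrium: 181.5 − 6.5Q = 51.35 + 2.9Q → Q* = 13.8457, P* = 91.5027.
For a per-unit tax t: ΔQ = t/9.4, so DWL = ½·t·(t/9.4) = t²/18.8.
At t = 27: DWL = 38.777. At t = 73.2: DWL = 285.013.
Increase = 285.013 − 38.777 = 246.24.

246.24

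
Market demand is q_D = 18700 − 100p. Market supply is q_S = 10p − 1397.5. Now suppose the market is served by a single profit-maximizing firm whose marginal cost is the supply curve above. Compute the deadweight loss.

In inverse form: demand p = 187 − 0.01q, supply p = 139.75 + 0.1q.
Competitive equilibrium: 187 − 0.01q = 139.75 + 0.1q → q* = 429.5455, p* = 182.7045.
Marginal revenue: MR = 187 − 0.02q. Set MR = MC: 187 − 0.02q = 139.75 + 0.1q → q_m = 393.75.
Price p_m = 187 − 0.01·393.75 = 183.0625; MC(q_m) = 139.75 + 0.1·393.75 = 179.125.
Competitive q* = 429.5455, so Δq = 35.7955; wedge = 183.0625 − 179.125 = 3.9375.
The triangle = ½ × 35.7955 × 3.9375 = 70.47.

70.47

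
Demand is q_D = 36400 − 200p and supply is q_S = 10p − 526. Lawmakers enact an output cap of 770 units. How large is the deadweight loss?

In inverse form: demand p = 182 − 0.005q, supply p = 52.6 + 0.1q.
Competitive equilibrium: 182 − 0.005q = 52.6 + 0.1q → q* = 1232.381, p* = 175.8381.
At q = 770: demand price = 182 − 0.005·770 = 178.15; supply price = 52.6 + 0.1·770 = 129.6.
Δq = 1232.381 − 770 = 462.381; wedge = 178.15 − 129.6 = 48.55.
Welfare loss = ½ × 462.381 × 48.55 = 11224.30.

11224.30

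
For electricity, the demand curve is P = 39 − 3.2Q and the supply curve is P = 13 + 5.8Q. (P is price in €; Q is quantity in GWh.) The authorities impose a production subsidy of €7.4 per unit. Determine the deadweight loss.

€3.04

Competitive equilibrium: 39 − 3.2Q = 13 + 5.8Q → Q* = 2.8889, P* = 29.7556.
The subsidy lowers effective supply by 7.4: P = 5.6 + 5.8Q.
New quantity: 39 − 3.2Q = 5.6 + 5.8Q → Q' = 3.7111.
Overproduction ΔQ = 3.7111 − 2.8889 = 0.8222; wedge = subsidy = 7.4.
The triangle = ½ × 0.8222 × 7.4 = €3.04.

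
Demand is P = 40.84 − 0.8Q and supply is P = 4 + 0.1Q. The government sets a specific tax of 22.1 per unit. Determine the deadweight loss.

271.34

Competitive equilibrium: 40.84 − 0.8Q = 4 + 0.1Q → Q* = 40.9333, P* = 8.0933.
With the tax, the buyer price exceeds the seller price by 22.1: (40.84 − 0.8Q) − (4 + 0.1Q) = 22.1 → Q' = 16.3778.
ΔQ = 40.9333 − 16.3778 = 24.5555; the wedge equals the tax, 22.1.
The triangle = ½ × 24.5555 × 22.1 = 271.34.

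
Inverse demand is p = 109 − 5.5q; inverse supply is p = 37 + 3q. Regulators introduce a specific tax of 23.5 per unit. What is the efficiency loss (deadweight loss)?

32.49

Competitive equilibrium: 109 − 5.5q = 37 + 3q → q* = 8.4706, p* = 62.4118.
With the tax, the buyer price exceeds the seller price by 23.5: (109 − 5.5q) − (37 + 3q) = 23.5 → q' = 5.7059.
Δq = 8.4706 − 5.7059 = 2.7647; the wedge equals the tax, 23.5.
DWL = ½ × 2.7647 × 23.5 = 32.49.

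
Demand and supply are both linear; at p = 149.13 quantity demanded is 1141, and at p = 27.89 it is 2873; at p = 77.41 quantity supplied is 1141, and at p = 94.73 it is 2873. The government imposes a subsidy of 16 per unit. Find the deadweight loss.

Demand slope = (27.89 − 149.13)/(2873 − 1141) = −0.07, so p = 229 − 0.07q.
Supply slope = (94.73 − 77.41)/(2873 − 1141) = 0.01, so p = 66 + 0.01q.
Competitive equilibrium: 229 − 0.07q = 66 + 0.01q → q* = 2037.5, p* = 86.375.
The subsidy lowers effective supply by 16: p = 50 + 0.01q.
New quantity: 229 − 0.07q = 50 + 0.01q → q' = 2237.5.
Overproduction Δq = 2237.5 − 2037.5 = 200; wedge = subsidy = 16.
Deadweight loss = ½ × 200 × 16 = 1600.

1600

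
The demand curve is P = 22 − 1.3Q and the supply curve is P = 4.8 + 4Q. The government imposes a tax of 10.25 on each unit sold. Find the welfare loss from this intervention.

9.91

Competitive equilibrium: 22 − 1.3Q = 4.8 + 4Q → Q* = 3.2453, P* = 17.7811.
With the tax, the buyer price exceeds the seller price by 10.25: (22 − 1.3Q) − (4.8 + 4Q) = 10.25 → Q' = 1.3113.
ΔQ = 3.2453 − 1.3113 = 1.934; the wedge equals the tax, 10.25.
The triangle = ½ × 1.934 × 10.25 = 9.91.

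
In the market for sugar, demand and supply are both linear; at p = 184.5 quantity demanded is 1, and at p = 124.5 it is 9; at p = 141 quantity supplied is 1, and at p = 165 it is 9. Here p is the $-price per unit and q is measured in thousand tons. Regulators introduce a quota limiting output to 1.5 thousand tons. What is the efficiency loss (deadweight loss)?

Demand slope = (124.5 − 184.5)/(9 − 1) = −7.5, so p = 192 − 7.5q.
Supply slope = (165 − 141)/(9 − 1) = 3, so p = 138 + 3q.
Competitive equilibrium: 192 − 7.5q = 138 + 3q → q* = 5.1429, p* = 153.4286.
At q = 1.5: demand price = 192 − 7.5·1.5 = 180.75; supply price = 138 + 3·1.5 = 142.5.
Δq = 5.1429 − 1.5 = 3.6429; wedge = 180.75 − 142.5 = 38.25.
DWL = ½ × 3.6429 × 38.25 = $69.67 thousand.

$69.67 thousand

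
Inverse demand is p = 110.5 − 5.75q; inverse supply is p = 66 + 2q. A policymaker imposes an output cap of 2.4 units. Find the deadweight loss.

43.28

Competitive equilibrium: 110.5 − 5.75q = 66 + 2q → q* = 5.7419, p* = 77.4839.
At q = 2.4: demand price = 110.5 − 5.75·2.4 = 96.7; supply price = 66 + 2·2.4 = 70.8.
Δq = 5.7419 − 2.4 = 3.3419; wedge = 96.7 − 70.8 = 25.9.
DWL = ½ × 3.3419 × 25.9 = 43.28.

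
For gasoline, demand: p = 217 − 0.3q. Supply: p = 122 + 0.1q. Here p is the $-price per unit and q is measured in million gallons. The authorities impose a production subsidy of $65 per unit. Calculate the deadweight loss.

$5281.25 million

Competitive equilibrium: 217 − 0.3q = 122 + 0.1q → q* = 237.5, p* = 145.75.
The subsidy lowers effective supply by 65: p = 57 + 0.1q.
New quantity: 217 − 0.3q = 57 + 0.1q → q' = 400.
Overproduction Δq = 400 − 237.5 = 162.5; wedge = subsidy = 65.
DWL = ½ × 162.5 × 65 = $5281.25 million.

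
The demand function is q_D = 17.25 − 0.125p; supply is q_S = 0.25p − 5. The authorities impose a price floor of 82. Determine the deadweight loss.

In inverse form: demand p = 138 − 8q, supply p = 20 + 4q.
Competitive equilibrium: 138 − 8q = 20 + 4q → q* = 9.8333, p* = 59.3333.
At the floor p = 82, quantity demanded = (138 − 82)/8 = 7.
Sellers' marginal cost at q' = 7: 20 + 4·7 = 48.
Δq = 9.8333 − 7 = 2.8333; wedge = 82 − 48 = 34.
Deadweight loss = ½ × 2.8333 × 34 = 48.17.

48.17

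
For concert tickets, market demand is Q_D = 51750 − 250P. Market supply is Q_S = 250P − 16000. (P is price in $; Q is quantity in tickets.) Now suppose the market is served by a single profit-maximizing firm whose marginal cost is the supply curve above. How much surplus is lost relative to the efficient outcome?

In inverse form: demand P = 207 − 0.004Q, supply P = 64 + 0.004Q.
Competitive equilibrium: 207 − 0.004Q = 64 + 0.004Q → Q* = 17875, P* = 135.5.
Marginal revenue: MR = 207 − 0.008Q. Set MR = MC: 207 − 0.008Q = 64 + 0.004Q → Q_m = 11916.666667.
Price P_m = 207 − 0.004·11916.666667 = 159.333333; MC(Q_m) = 64 + 0.004·11916.666667 = 111.666667.
Competitive Q* = 17875, so ΔQ = 5958.333333; wedge = 159.333333 − 111.666667 = 47.666666.
Deadweight loss = ½ × 5958.333333 × 47.666666 = $142006.94.

$142006.94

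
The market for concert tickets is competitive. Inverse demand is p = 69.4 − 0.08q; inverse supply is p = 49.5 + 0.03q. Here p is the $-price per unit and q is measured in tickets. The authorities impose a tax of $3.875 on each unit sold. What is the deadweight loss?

Competitive equilibrium: 69.4 − 0.08q = 49.5 + 0.03q → q* = 180.9091, p* = 54.9273.
With the tax, the buyer price exceeds the seller price by 3.875: (69.4 − 0.08q) − (49.5 + 0.03q) = 3.875 → q' = 145.6818.
Δq = 180.9091 − 145.6818 = 35.2273; the wedge equals the tax, 3.875.
DWL = ½ × 35.2273 × 3.875 = $68.25.

$68.25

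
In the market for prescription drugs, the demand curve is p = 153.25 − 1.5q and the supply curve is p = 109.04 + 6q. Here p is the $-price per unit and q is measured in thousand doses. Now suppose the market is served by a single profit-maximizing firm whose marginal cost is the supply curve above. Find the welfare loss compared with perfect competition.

$3.62 thousand

Competitive equilibrium: 153.25 − 1.5q = 109.04 + 6q → q* = 5.8947, p* = 144.408.
Marginal revenue: MR = 153.25 − 3q. Set MR = MC: 153.25 − 3q = 109.04 + 6q → q_m = 4.9122.
Price p_m = 153.25 − 1.5·4.9122 = 145.8817; MC(q_m) = 109.04 + 6·4.9122 = 138.5132.
Competitive q* = 5.8947, so Δq = 0.9825; wedge = 145.8817 − 138.5132 = 7.3685.
DWL = ½ × 0.9825 × 7.3685 = $3.62 thousand.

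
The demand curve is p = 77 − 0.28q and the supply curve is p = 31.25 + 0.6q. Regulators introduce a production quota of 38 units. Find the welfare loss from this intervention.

Competitive equilibrium: 77 − 0.28q = 31.25 + 0.6q → q* = 51.9886, p* = 62.4432.
At q = 38: demand price = 77 − 0.28·38 = 66.36; supply price = 31.25 + 0.6·38 = 54.05.
Δq = 51.9886 − 38 = 13.9886; wedge = 66.36 − 54.05 = 12.31.
Welfare loss = ½ × 13.9886 × 12.31 = 86.10.

86.10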